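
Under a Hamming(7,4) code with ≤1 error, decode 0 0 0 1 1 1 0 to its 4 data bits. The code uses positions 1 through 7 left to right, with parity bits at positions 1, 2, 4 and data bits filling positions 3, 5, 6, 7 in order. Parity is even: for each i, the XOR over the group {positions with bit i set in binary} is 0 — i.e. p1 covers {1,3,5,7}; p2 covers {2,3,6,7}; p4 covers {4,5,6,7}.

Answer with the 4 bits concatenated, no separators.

0111

s1 (pos 1,3,5,7): 0⊕0⊕1⊕0 = 1
s2 (pos 2,3,6,7): 0⊕0⊕1⊕0 = 1
s4 (pos 4,5,6,7): 1⊕1⊕1⊕0 = 1
Syndrome s4…s1 = 111 → error at position 7.
Flip position 7: 0001110 → 0001111
Read data bits from positions 3,5,6,7: 0111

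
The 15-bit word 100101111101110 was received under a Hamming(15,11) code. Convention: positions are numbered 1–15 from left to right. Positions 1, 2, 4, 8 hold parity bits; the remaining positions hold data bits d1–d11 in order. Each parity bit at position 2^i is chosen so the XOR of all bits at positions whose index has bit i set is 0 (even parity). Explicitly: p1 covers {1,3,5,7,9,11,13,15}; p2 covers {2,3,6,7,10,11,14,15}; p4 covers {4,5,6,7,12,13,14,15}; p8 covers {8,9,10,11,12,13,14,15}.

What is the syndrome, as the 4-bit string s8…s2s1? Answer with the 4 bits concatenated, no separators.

s1 (pos 1,3,5,7,9,11,13,15): 1⊕0⊕0⊕1⊕1⊕0⊕1⊕0 = 0
s2 (pos 2,3,6,7,10,11,14,15): 0⊕0⊕1⊕1⊕1⊕0⊕1⊕0 = 0
s4 (pos 4,5,6,7,12,13,14,15): 1⊕0⊕1⊕1⊕1⊕1⊕1⊕0 = 0
s8 (pos 8,9,10,11,12,13,14,15): 1⊕1⊕1⊕0⊕1⊕1⊕1⊕0 = 0
Syndrome s8…s1 = 0000 → no error.

0000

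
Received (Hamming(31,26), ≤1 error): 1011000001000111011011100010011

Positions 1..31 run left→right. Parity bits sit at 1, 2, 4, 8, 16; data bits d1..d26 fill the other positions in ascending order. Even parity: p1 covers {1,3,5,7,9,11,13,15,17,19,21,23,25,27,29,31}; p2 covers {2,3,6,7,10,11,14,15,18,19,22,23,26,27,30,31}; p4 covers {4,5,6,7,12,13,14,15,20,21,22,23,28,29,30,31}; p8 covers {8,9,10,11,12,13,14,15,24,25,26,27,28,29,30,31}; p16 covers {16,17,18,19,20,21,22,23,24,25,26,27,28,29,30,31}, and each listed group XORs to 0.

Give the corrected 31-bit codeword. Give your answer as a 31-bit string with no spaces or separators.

1011000001000111001011100010011

s1 (pos 1,3,5,7,9,11,13,15,17,19,21,23,25,27,29,31): 1⊕1⊕0⊕0⊕0⊕0⊕0⊕1⊕0⊕1⊕1⊕1⊕0⊕1⊕0⊕1 = 0
s2 (pos 2,3,6,7,10,11,14,15,18,19,22,23,26,27,30,31): 0⊕1⊕0⊕0⊕1⊕0⊕1⊕1⊕1⊕1⊕1⊕1⊕0⊕1⊕1⊕1 = 1
s4 (pos 4,5,6,7,12,13,14,15,20,21,22,23,28,29,30,31): 1⊕0⊕0⊕0⊕0⊕0⊕1⊕1⊕0⊕1⊕1⊕1⊕0⊕0⊕1⊕1 = 0
s8 (pos 8,9,10,11,12,13,14,15,24,25,26,27,28,29,30,31): 0⊕0⊕1⊕0⊕0⊕0⊕1⊕1⊕0⊕0⊕0⊕1⊕0⊕0⊕1⊕1 = 0
s16 (pos 16,17,18,19,20,21,22,23,24,25,26,27,28,29,30,31): 1⊕0⊕1⊕1⊕0⊕1⊕1⊕1⊕0⊕0⊕0⊕1⊕0⊕0⊕1⊕1 = 1
Syndrome s16…s1 = 10010 → error at position 18.
Flip position 18: 1011000001000111011011100010011 → 1011000001000111001011100010011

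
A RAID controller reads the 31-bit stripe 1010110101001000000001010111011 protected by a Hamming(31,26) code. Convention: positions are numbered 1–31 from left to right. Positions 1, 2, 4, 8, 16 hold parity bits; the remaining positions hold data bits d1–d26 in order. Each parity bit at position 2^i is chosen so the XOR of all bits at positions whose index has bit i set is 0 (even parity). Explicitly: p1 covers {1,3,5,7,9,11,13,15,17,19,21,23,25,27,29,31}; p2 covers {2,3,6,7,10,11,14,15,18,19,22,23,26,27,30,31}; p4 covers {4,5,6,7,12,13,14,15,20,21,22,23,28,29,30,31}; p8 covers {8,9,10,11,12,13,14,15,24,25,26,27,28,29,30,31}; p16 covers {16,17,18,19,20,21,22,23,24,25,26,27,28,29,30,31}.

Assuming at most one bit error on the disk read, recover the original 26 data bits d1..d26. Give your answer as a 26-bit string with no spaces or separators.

11100100100000001010110011

s1 (pos 1,3,5,7,9,11,13,15,17,19,21,23,25,27,29,31): 1⊕1⊕1⊕0⊕0⊕0⊕1⊕0⊕0⊕0⊕0⊕0⊕0⊕1⊕0⊕1 = 0
s2 (pos 2,3,6,7,10,11,14,15,18,19,22,23,26,27,30,31): 0⊕1⊕1⊕0⊕1⊕0⊕0⊕0⊕0⊕0⊕1⊕0⊕1⊕1⊕1⊕1 = 0
s4 (pos 4,5,6,7,12,13,14,15,20,21,22,23,28,29,30,31): 0⊕1⊕1⊕0⊕0⊕1⊕0⊕0⊕0⊕0⊕1⊕0⊕1⊕0⊕1⊕1 = 1
s8 (pos 8,9,10,11,12,13,14,15,24,25,26,27,28,29,30,31): 1⊕0⊕1⊕0⊕0⊕1⊕0⊕0⊕1⊕0⊕1⊕1⊕1⊕0⊕1⊕1 = 1
s16 (pos 16,17,18,19,20,21,22,23,24,25,26,27,28,29,30,31): 0⊕0⊕0⊕0⊕0⊕0⊕1⊕0⊕1⊕0⊕1⊕1⊕1⊕0⊕1⊕1 = 1
Syndrome s16…s1 = 11100 → error at position 28.
Flip position 28: 1010110101001000000001010111011 → 1010110101001000000001010110011
Read data bits from positions 3,5,6,7,9,10,11,12,13,14,15,17,18,19,20,21,22,23,24,25,26,27,28,29,30,31: 11100100100000001010110011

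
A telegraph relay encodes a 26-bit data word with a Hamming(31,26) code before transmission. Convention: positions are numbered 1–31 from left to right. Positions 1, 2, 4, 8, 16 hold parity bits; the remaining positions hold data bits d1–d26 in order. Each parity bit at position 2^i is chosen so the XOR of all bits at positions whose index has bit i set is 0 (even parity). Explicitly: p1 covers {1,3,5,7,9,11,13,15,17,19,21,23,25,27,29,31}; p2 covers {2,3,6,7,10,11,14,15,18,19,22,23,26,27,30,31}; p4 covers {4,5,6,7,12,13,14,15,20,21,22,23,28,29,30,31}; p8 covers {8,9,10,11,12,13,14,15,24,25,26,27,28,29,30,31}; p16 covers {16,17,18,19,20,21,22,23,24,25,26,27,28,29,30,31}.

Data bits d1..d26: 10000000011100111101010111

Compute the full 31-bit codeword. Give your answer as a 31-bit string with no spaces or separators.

1011000100000110100111101010111

Place data at non-parity positions: p1 p2 1 p4 0 0 0 p8 0 0 0 0 0 1 1 p16 1 0 0 1 1 1 1 0 1 0 1 0 1 1 1
p1 (pos 1,3,5,7,9,11,13,15,17,19,21,23,25,27,29,31): XOR of data positions = 1⊕0⊕0⊕0⊕0⊕0⊕1⊕1⊕0⊕1⊕1⊕1⊕1⊕1⊕1 = 1
p2 (pos 2,3,6,7,10,11,14,15,18,19,22,23,26,27,30,31): XOR of data positions = 1⊕0⊕0⊕0⊕0⊕1⊕1⊕0⊕0⊕1⊕1⊕0⊕1⊕1⊕1 = 0
p4 (pos 4,5,6,7,12,13,14,15,20,21,22,23,28,29,30,31): XOR of data positions = 0⊕0⊕0⊕0⊕0⊕1⊕1⊕1⊕1⊕1⊕1⊕0⊕1⊕1⊕1 = 1
p8 (pos 8,9,10,11,12,13,14,15,24,25,26,27,28,29,30,31): XOR of data positions = 0⊕0⊕0⊕0⊕0⊕1⊕1⊕0⊕1⊕0⊕1⊕0⊕1⊕1⊕1 = 1
p16 (pos 16,17,18,19,20,21,22,23,24,25,26,27,28,29,30,31): XOR of data positions = 1⊕0⊕0⊕1⊕1⊕1⊕1⊕0⊕1⊕0⊕1⊕0⊕1⊕1⊕1 = 0
Codeword: 1011000100000110100111101010111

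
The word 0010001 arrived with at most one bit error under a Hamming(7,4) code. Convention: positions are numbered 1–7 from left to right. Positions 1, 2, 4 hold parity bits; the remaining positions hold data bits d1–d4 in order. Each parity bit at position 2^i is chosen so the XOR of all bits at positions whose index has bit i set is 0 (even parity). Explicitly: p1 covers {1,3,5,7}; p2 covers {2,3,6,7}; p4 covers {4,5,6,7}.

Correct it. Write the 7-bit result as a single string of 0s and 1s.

s1 (pos 1,3,5,7): 0⊕1⊕0⊕1 = 0
s2 (pos 2,3,6,7): 0⊕1⊕0⊕1 = 0
s4 (pos 4,5,6,7): 0⊕0⊕0⊕1 = 1
Syndrome s4…s1 = 100 → error at position 4.
Flip position 4: 0010001 → 0011001

0011001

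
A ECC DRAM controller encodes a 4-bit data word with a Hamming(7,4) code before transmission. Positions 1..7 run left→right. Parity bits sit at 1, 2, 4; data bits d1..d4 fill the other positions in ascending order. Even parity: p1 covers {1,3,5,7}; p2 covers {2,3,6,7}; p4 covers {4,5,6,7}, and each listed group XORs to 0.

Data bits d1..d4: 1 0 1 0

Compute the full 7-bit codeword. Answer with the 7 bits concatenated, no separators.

1011010

Place data at non-parity positions: p1 p2 1 p4 0 1 0
p1 (pos 1,3,5,7): XOR of data positions = 1⊕0⊕0 = 1
p2 (pos 2,3,6,7): XOR of data positions = 1⊕1⊕0 = 0
p4 (pos 4,5,6,7): XOR of data positions = 0⊕1⊕0 = 1
Codeword: 1011010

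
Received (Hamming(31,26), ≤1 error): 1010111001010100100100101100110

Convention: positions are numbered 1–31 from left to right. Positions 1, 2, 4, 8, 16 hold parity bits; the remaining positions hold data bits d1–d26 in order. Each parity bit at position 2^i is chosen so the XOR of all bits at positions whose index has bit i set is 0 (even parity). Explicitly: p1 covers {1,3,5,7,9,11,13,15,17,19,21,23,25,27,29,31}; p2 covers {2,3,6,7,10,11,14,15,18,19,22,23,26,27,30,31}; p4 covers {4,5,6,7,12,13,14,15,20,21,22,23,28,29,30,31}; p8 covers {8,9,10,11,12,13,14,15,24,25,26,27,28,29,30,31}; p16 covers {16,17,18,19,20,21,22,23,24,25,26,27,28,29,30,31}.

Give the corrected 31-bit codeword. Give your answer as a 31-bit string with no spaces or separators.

1010111001010100100100101101110

s1 (pos 1,3,5,7,9,11,13,15,17,19,21,23,25,27,29,31): 1⊕1⊕1⊕1⊕0⊕0⊕0⊕0⊕1⊕0⊕0⊕1⊕1⊕0⊕1⊕0 = 0
s2 (pos 2,3,6,7,10,11,14,15,18,19,22,23,26,27,30,31): 0⊕1⊕1⊕1⊕1⊕0⊕1⊕0⊕0⊕0⊕0⊕1⊕1⊕0⊕1⊕0 = 0
s4 (pos 4,5,6,7,12,13,14,15,20,21,22,23,28,29,30,31): 0⊕1⊕1⊕1⊕1⊕0⊕1⊕0⊕1⊕0⊕0⊕1⊕0⊕1⊕1⊕0 = 1
s8 (pos 8,9,10,11,12,13,14,15,24,25,26,27,28,29,30,31): 0⊕0⊕1⊕0⊕1⊕0⊕1⊕0⊕0⊕1⊕1⊕0⊕0⊕1⊕1⊕0 = 1
s16 (pos 16,17,18,19,20,21,22,23,24,25,26,27,28,29,30,31): 0⊕1⊕0⊕0⊕1⊕0⊕0⊕1⊕0⊕1⊕1⊕0⊕0⊕1⊕1⊕0 = 1
Syndrome s16…s1 = 11100 → error at position 28.
Flip position 28: 1010111001010100100100101100110 → 1010111001010100100100101101110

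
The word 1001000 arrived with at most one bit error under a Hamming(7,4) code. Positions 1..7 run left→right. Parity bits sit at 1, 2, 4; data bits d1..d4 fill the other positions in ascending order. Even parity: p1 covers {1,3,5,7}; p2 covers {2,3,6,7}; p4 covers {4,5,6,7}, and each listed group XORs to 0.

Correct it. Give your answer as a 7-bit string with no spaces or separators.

1001100

s1 (pos 1,3,5,7): 1⊕0⊕0⊕0 = 1
s2 (pos 2,3,6,7): 0⊕0⊕0⊕0 = 0
s4 (pos 4,5,6,7): 1⊕0⊕0⊕0 = 1
Syndrome s4…s1 = 101 → error at position 5.
Flip position 5: 1001000 → 1001100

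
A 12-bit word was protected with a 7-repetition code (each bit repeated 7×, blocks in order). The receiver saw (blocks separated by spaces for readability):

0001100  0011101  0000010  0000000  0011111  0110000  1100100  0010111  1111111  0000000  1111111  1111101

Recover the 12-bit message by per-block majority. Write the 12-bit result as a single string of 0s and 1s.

010010011011

Block 1 (0001100): 2 ones → 0
Block 2 (0011101): 4 ones → 1
Block 3 (0000010): 1 one → 0
Block 4 (0000000): 0 ones → 0
Block 5 (0011111): 5 ones → 1
Block 6 (0110000): 2 ones → 0
Block 7 (1100100): 3 ones → 0
Block 8 (0010111): 4 ones → 1
Block 9 (1111111): 7 ones → 1
Block 10 (0000000): 0 ones → 0
Block 11 (1111111): 7 ones → 1
Block 12 (1111101): 6 ones → 1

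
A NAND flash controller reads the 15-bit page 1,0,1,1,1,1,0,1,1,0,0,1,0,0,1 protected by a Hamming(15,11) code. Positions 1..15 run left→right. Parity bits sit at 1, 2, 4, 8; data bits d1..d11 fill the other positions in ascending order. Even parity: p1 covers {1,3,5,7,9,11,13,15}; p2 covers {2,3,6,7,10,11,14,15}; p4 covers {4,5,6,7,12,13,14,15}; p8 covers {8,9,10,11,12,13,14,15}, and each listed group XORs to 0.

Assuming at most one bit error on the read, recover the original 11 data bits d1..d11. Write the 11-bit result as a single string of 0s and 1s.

s1 (pos 1,3,5,7,9,11,13,15): 1⊕1⊕1⊕0⊕1⊕0⊕0⊕1 = 1
s2 (pos 2,3,6,7,10,11,14,15): 0⊕1⊕1⊕0⊕0⊕0⊕0⊕1 = 1
s4 (pos 4,5,6,7,12,13,14,15): 1⊕1⊕1⊕0⊕1⊕0⊕0⊕1 = 1
s8 (pos 8,9,10,11,12,13,14,15): 1⊕1⊕0⊕0⊕1⊕0⊕0⊕1 = 0
Syndrome s8…s1 = 0111 → error at position 7.
Flip position 7: 101111011001001 → 101111111001001
Read data bits from positions 3,5,6,7,9,10,11,12,13,14,15: 11111001001

11111001001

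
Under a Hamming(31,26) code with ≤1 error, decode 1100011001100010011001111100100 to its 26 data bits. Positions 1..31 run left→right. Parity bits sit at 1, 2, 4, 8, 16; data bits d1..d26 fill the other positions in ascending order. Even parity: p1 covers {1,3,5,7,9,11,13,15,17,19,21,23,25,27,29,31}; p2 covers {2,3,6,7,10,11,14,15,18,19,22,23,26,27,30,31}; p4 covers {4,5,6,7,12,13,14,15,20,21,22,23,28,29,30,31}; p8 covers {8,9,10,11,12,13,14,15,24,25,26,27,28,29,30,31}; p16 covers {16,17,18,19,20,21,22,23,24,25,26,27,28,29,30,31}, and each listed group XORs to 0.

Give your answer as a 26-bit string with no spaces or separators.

00110010001011001111100100

s1 (pos 1,3,5,7,9,11,13,15,17,19,21,23,25,27,29,31): 1⊕0⊕0⊕1⊕0⊕1⊕0⊕1⊕0⊕1⊕0⊕1⊕1⊕0⊕1⊕0 = 0
s2 (pos 2,3,6,7,10,11,14,15,18,19,22,23,26,27,30,31): 1⊕0⊕1⊕1⊕1⊕1⊕0⊕1⊕1⊕1⊕1⊕1⊕1⊕0⊕0⊕0 = 1
s4 (pos 4,5,6,7,12,13,14,15,20,21,22,23,28,29,30,31): 0⊕0⊕1⊕1⊕0⊕0⊕0⊕1⊕0⊕0⊕1⊕1⊕0⊕1⊕0⊕0 = 0
s8 (pos 8,9,10,11,12,13,14,15,24,25,26,27,28,29,30,31): 0⊕0⊕1⊕1⊕0⊕0⊕0⊕1⊕1⊕1⊕1⊕0⊕0⊕1⊕0⊕0 = 1
s16 (pos 16,17,18,19,20,21,22,23,24,25,26,27,28,29,30,31): 0⊕0⊕1⊕1⊕0⊕0⊕1⊕1⊕1⊕1⊕1⊕0⊕0⊕1⊕0⊕0 = 0
Syndrome s16…s1 = 01010 → error at position 10.
Flip position 10: 1100011001100010011001111100100 → 1100011000100010011001111100100
Read data bits from positions 3,5,6,7,9,10,11,12,13,14,15,17,18,19,20,21,22,23,24,25,26,27,28,29,30,31: 00110010001011001111100100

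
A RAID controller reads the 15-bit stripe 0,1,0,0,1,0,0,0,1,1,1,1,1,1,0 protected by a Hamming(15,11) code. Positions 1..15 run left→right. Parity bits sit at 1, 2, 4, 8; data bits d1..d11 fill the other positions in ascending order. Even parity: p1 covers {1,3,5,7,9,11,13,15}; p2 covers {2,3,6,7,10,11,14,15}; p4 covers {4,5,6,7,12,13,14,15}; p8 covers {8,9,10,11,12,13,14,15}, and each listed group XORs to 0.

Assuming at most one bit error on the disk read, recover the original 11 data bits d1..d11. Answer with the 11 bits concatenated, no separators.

01001111110

s1 (pos 1,3,5,7,9,11,13,15): 0⊕0⊕1⊕0⊕1⊕1⊕1⊕0 = 0
s2 (pos 2,3,6,7,10,11,14,15): 1⊕0⊕0⊕0⊕1⊕1⊕1⊕0 = 0
s4 (pos 4,5,6,7,12,13,14,15): 0⊕1⊕0⊕0⊕1⊕1⊕1⊕0 = 0
s8 (pos 8,9,10,11,12,13,14,15): 0⊕1⊕1⊕1⊕1⊕1⊕1⊕0 = 0
Syndrome s8…s1 = 0000 → no error.
Read data bits from positions 3,5,6,7,9,10,11,12,13,14,15: 01001111110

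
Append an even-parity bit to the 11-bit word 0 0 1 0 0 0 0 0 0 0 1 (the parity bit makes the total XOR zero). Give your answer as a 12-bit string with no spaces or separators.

XOR of the 11 data bits: 0⊕0⊕1⊕0⊕0⊕0⊕0⊕0⊕0⊕0⊕1 = 0
Parity bit = 0 (so all 12 bits XOR to 0).

001000000010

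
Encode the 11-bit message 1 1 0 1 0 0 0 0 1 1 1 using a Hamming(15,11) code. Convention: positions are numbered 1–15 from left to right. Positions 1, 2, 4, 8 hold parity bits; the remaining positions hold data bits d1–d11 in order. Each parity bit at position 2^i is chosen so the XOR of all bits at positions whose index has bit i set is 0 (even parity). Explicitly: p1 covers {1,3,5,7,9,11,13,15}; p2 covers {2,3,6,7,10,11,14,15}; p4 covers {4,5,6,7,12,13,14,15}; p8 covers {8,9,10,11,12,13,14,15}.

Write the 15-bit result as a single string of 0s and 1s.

Place data at non-parity positions: p1 p2 1 p4 1 0 1 p8 0 0 0 0 1 1 1
p1 (pos 1,3,5,7,9,11,13,15): XOR of data positions = 1⊕1⊕1⊕0⊕0⊕1⊕1 = 1
p2 (pos 2,3,6,7,10,11,14,15): XOR of data positions = 1⊕0⊕1⊕0⊕0⊕1⊕1 = 0
p4 (pos 4,5,6,7,12,13,14,15): XOR of data positions = 1⊕0⊕1⊕0⊕1⊕1⊕1 = 1
p8 (pos 8,9,10,11,12,13,14,15): XOR of data positions = 0⊕0⊕0⊕0⊕1⊕1⊕1 = 1
Codeword: 101110110000111

101110110000111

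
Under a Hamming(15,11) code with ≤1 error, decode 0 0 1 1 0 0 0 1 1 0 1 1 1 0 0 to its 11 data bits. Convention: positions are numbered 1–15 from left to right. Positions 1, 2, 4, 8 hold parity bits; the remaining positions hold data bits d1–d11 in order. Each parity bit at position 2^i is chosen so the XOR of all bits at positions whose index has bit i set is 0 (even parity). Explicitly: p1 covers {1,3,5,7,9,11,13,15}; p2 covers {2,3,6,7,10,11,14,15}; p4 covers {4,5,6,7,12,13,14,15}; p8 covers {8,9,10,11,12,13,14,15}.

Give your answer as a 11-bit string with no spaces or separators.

10001010100

s1 (pos 1,3,5,7,9,11,13,15): 0⊕1⊕0⊕0⊕1⊕1⊕1⊕0 = 0
s2 (pos 2,3,6,7,10,11,14,15): 0⊕1⊕0⊕0⊕0⊕1⊕0⊕0 = 0
s4 (pos 4,5,6,7,12,13,14,15): 1⊕0⊕0⊕0⊕1⊕1⊕0⊕0 = 1
s8 (pos 8,9,10,11,12,13,14,15): 1⊕1⊕0⊕1⊕1⊕1⊕0⊕0 = 1
Syndrome s8…s1 = 1100 → error at position 12.
Flip position 12: 001100011011100 → 001100011010100
Read data bits from positions 3,5,6,7,9,10,11,12,13,14,15: 10001010100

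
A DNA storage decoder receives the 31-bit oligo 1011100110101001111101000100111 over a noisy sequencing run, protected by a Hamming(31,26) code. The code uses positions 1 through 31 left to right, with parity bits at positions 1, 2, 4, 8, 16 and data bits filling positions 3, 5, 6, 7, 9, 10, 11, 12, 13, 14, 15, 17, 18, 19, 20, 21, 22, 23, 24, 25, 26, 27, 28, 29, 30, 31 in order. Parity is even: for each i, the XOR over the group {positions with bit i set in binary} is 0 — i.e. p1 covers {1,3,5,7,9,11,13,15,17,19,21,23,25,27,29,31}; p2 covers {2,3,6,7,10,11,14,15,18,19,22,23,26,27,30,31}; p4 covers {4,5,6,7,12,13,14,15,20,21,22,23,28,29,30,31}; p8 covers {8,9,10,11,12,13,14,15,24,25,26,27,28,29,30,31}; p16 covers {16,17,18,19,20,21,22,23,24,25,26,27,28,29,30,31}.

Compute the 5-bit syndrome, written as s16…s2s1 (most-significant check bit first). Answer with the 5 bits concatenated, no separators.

s1 (pos 1,3,5,7,9,11,13,15,17,19,21,23,25,27,29,31): 1⊕1⊕1⊕0⊕1⊕1⊕1⊕0⊕1⊕1⊕0⊕0⊕0⊕0⊕1⊕1 = 0
s2 (pos 2,3,6,7,10,11,14,15,18,19,22,23,26,27,30,31): 0⊕1⊕0⊕0⊕0⊕1⊕0⊕0⊕1⊕1⊕1⊕0⊕1⊕0⊕1⊕1 = 0
s4 (pos 4,5,6,7,12,13,14,15,20,21,22,23,28,29,30,31): 1⊕1⊕0⊕0⊕0⊕1⊕0⊕0⊕1⊕0⊕1⊕0⊕0⊕1⊕1⊕1 = 0
s8 (pos 8,9,10,11,12,13,14,15,24,25,26,27,28,29,30,31): 1⊕1⊕0⊕1⊕0⊕1⊕0⊕0⊕0⊕0⊕1⊕0⊕0⊕1⊕1⊕1 = 0
s16 (pos 16,17,18,19,20,21,22,23,24,25,26,27,28,29,30,31): 1⊕1⊕1⊕1⊕1⊕0⊕1⊕0⊕0⊕0⊕1⊕0⊕0⊕1⊕1⊕1 = 0
Syndrome s16…s1 = 00000 → no error.

00000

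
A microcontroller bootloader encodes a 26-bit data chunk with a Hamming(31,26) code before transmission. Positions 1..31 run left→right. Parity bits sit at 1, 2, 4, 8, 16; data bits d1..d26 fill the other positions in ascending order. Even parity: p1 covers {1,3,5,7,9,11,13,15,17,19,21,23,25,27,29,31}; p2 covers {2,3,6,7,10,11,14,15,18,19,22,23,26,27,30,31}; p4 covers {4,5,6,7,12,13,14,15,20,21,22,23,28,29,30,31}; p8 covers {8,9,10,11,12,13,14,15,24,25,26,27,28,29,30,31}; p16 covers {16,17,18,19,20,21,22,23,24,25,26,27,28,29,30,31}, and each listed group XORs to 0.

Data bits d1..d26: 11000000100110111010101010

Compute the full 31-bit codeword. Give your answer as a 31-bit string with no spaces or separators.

1111100100001001110111010101010

Place data at non-parity positions: p1 p2 1 p4 1 0 0 p8 0 0 0 0 1 0 0 p16 1 1 0 1 1 1 0 1 0 1 0 1 0 1 0
p1 (pos 1,3,5,7,9,11,13,15,17,19,21,23,25,27,29,31): XOR of data positions = 1⊕1⊕0⊕0⊕0⊕1⊕0⊕1⊕0⊕1⊕0⊕0⊕0⊕0⊕0 = 1
p2 (pos 2,3,6,7,10,11,14,15,18,19,22,23,26,27,30,31): XOR of data positions = 1⊕0⊕0⊕0⊕0⊕0⊕0⊕1⊕0⊕1⊕0⊕1⊕0⊕1⊕0 = 1
p4 (pos 4,5,6,7,12,13,14,15,20,21,22,23,28,29,30,31): XOR of data positions = 1⊕0⊕0⊕0⊕1⊕0⊕0⊕1⊕1⊕1⊕0⊕1⊕0⊕1⊕0 = 1
p8 (pos 8,9,10,11,12,13,14,15,24,25,26,27,28,29,30,31): XOR of data positions = 0⊕0⊕0⊕0⊕1⊕0⊕0⊕1⊕0⊕1⊕0⊕1⊕0⊕1⊕0 = 1
p16 (pos 16,17,18,19,20,21,22,23,24,25,26,27,28,29,30,31): XOR of data positions = 1⊕1⊕0⊕1⊕1⊕1⊕0⊕1⊕0⊕1⊕0⊕1⊕0⊕1⊕0 = 1
Codeword: 1111100100001001110111010101010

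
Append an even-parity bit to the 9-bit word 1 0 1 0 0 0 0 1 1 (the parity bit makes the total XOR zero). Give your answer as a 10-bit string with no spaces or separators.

XOR of the 9 data bits: 1⊕0⊕1⊕0⊕0⊕0⊕0⊕1⊕1 = 0
Parity bit = 0 (so all 10 bits XOR to 0).

1010000110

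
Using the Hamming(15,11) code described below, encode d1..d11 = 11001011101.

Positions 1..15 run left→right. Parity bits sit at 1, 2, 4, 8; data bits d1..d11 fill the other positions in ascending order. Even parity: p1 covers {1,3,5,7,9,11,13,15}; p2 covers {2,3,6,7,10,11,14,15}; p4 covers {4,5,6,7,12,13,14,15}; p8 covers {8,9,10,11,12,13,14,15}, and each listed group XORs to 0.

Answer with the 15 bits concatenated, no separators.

011010011011101

Place data at non-parity positions: p1 p2 1 p4 1 0 0 p8 1 0 1 1 1 0 1
p1 (pos 1,3,5,7,9,11,13,15): XOR of data positions = 1⊕1⊕0⊕1⊕1⊕1⊕1 = 0
p2 (pos 2,3,6,7,10,11,14,15): XOR of data positions = 1⊕0⊕0⊕0⊕1⊕0⊕1 = 1
p4 (pos 4,5,6,7,12,13,14,15): XOR of data positions = 1⊕0⊕0⊕1⊕1⊕0⊕1 = 0
p8 (pos 8,9,10,11,12,13,14,15): XOR of data positions = 1⊕0⊕1⊕1⊕1⊕0⊕1 = 1
Codeword: 011010011011101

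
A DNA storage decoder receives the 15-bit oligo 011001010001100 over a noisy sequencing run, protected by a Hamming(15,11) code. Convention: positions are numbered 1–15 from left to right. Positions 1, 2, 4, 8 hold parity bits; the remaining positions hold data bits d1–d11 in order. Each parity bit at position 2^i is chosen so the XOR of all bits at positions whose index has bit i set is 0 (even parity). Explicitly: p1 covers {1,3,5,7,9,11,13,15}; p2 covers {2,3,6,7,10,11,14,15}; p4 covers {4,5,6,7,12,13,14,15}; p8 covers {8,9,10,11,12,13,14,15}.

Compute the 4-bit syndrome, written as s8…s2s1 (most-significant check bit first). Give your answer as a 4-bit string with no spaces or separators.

1110

s1 (pos 1,3,5,7,9,11,13,15): 0⊕1⊕0⊕0⊕0⊕0⊕1⊕0 = 0
s2 (pos 2,3,6,7,10,11,14,15): 1⊕1⊕1⊕0⊕0⊕0⊕0⊕0 = 1
s4 (pos 4,5,6,7,12,13,14,15): 0⊕0⊕1⊕0⊕1⊕1⊕0⊕0 = 1
s8 (pos 8,9,10,11,12,13,14,15): 1⊕0⊕0⊕0⊕1⊕1⊕0⊕0 = 1
Syndrome s8…s1 = 1110 → error at position 14.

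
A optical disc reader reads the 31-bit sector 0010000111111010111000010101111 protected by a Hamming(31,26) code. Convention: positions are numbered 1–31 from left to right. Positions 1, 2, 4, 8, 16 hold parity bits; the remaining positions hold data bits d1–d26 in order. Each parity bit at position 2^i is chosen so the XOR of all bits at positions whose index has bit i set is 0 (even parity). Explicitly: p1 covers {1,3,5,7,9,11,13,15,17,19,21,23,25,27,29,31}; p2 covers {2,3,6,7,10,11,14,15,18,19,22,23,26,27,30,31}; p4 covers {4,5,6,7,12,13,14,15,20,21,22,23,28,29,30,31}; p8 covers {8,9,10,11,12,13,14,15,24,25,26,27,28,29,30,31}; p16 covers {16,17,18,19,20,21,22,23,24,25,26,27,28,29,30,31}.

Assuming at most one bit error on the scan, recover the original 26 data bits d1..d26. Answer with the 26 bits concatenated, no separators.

s1 (pos 1,3,5,7,9,11,13,15,17,19,21,23,25,27,29,31): 0⊕1⊕0⊕0⊕1⊕1⊕1⊕1⊕1⊕1⊕0⊕0⊕0⊕0⊕1⊕1 = 1
s2 (pos 2,3,6,7,10,11,14,15,18,19,22,23,26,27,30,31): 0⊕1⊕0⊕0⊕1⊕1⊕0⊕1⊕1⊕1⊕0⊕0⊕1⊕0⊕1⊕1 = 1
s4 (pos 4,5,6,7,12,13,14,15,20,21,22,23,28,29,30,31): 0⊕0⊕0⊕0⊕1⊕1⊕0⊕1⊕0⊕0⊕0⊕0⊕1⊕1⊕1⊕1 = 1
s8 (pos 8,9,10,11,12,13,14,15,24,25,26,27,28,29,30,31): 1⊕1⊕1⊕1⊕1⊕1⊕0⊕1⊕1⊕0⊕1⊕0⊕1⊕1⊕1⊕1 = 1
s16 (pos 16,17,18,19,20,21,22,23,24,25,26,27,28,29,30,31): 0⊕1⊕1⊕1⊕0⊕0⊕0⊕0⊕1⊕0⊕1⊕0⊕1⊕1⊕1⊕1 = 1
Syndrome s16…s1 = 11111 → error at position 31.
Flip position 31: 0010000111111010111000010101111 → 0010000111111010111000010101110
Read data bits from positions 3,5,6,7,9,10,11,12,13,14,15,17,18,19,20,21,22,23,24,25,26,27,28,29,30,31: 10001111101111000010101110

10001111101111000010101110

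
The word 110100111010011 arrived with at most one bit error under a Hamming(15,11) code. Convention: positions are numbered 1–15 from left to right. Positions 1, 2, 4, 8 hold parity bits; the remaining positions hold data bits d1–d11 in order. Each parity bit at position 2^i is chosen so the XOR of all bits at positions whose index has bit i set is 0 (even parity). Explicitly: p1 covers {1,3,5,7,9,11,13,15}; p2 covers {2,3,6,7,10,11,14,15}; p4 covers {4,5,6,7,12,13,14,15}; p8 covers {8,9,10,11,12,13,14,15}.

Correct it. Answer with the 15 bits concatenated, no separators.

110100111000011

s1 (pos 1,3,5,7,9,11,13,15): 1⊕0⊕0⊕1⊕1⊕1⊕0⊕1 = 1
s2 (pos 2,3,6,7,10,11,14,15): 1⊕0⊕0⊕1⊕0⊕1⊕1⊕1 = 1
s4 (pos 4,5,6,7,12,13,14,15): 1⊕0⊕0⊕1⊕0⊕0⊕1⊕1 = 0
s8 (pos 8,9,10,11,12,13,14,15): 1⊕1⊕0⊕1⊕0⊕0⊕1⊕1 = 1
Syndrome s8…s1 = 1011 → error at position 11.
Flip position 11: 110100111010011 → 110100111000011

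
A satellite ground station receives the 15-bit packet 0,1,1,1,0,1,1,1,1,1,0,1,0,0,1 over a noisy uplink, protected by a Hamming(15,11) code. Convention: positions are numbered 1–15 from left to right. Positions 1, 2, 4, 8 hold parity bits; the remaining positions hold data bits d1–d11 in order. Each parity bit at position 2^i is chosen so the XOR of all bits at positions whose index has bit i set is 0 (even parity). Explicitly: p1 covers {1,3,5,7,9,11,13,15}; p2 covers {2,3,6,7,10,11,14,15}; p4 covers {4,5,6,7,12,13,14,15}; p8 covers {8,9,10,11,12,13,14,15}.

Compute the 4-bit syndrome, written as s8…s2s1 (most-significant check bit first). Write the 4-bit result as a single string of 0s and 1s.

s1 (pos 1,3,5,7,9,11,13,15): 0⊕1⊕0⊕1⊕1⊕0⊕0⊕1 = 0
s2 (pos 2,3,6,7,10,11,14,15): 1⊕1⊕1⊕1⊕1⊕0⊕0⊕1 = 0
s4 (pos 4,5,6,7,12,13,14,15): 1⊕0⊕1⊕1⊕1⊕0⊕0⊕1 = 1
s8 (pos 8,9,10,11,12,13,14,15): 1⊕1⊕1⊕0⊕1⊕0⊕0⊕1 = 1
Syndrome s8…s1 = 1100 → error at position 12.

1100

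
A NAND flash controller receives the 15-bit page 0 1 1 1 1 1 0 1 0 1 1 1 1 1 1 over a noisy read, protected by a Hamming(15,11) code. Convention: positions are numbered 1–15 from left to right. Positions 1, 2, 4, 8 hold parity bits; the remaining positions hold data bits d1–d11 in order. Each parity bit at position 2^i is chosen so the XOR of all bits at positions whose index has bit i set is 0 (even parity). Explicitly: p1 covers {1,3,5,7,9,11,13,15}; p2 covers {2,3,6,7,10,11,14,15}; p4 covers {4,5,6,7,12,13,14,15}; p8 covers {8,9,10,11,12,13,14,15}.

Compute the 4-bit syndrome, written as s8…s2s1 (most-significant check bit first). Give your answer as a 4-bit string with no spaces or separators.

s1 (pos 1,3,5,7,9,11,13,15): 0⊕1⊕1⊕0⊕0⊕1⊕1⊕1 = 1
s2 (pos 2,3,6,7,10,11,14,15): 1⊕1⊕1⊕0⊕1⊕1⊕1⊕1 = 1
s4 (pos 4,5,6,7,12,13,14,15): 1⊕1⊕1⊕0⊕1⊕1⊕1⊕1 = 1
s8 (pos 8,9,10,11,12,13,14,15): 1⊕0⊕1⊕1⊕1⊕1⊕1⊕1 = 1
Syndrome s8…s1 = 1111 → error at position 15.

1111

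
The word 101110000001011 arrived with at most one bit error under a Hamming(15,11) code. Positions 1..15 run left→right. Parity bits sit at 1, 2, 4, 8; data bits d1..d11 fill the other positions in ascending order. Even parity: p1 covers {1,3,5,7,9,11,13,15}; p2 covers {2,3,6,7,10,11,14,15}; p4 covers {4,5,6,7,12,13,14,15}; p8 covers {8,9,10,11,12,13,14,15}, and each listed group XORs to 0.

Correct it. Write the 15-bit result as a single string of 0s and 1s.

101110000001001

s1 (pos 1,3,5,7,9,11,13,15): 1⊕1⊕1⊕0⊕0⊕0⊕0⊕1 = 0
s2 (pos 2,3,6,7,10,11,14,15): 0⊕1⊕0⊕0⊕0⊕0⊕1⊕1 = 1
s4 (pos 4,5,6,7,12,13,14,15): 1⊕1⊕0⊕0⊕1⊕0⊕1⊕1 = 1
s8 (pos 8,9,10,11,12,13,14,15): 0⊕0⊕0⊕0⊕1⊕0⊕1⊕1 = 1
Syndrome s8…s1 = 1110 → error at position 14.
Flip position 14: 101110000001011 → 101110000001001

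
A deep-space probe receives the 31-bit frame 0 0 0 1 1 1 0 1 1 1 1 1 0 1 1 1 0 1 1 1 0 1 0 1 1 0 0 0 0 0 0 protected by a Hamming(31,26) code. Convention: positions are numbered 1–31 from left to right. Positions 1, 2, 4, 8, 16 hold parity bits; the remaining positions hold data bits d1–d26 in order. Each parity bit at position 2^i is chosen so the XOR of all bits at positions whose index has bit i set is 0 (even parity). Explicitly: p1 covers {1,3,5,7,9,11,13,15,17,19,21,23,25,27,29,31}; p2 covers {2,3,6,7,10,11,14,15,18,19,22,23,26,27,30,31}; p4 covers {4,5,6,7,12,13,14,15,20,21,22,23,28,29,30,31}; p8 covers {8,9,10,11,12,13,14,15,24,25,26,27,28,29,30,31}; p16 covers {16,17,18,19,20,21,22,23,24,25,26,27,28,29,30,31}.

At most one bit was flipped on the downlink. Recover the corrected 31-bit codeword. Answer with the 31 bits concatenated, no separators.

s1 (pos 1,3,5,7,9,11,13,15,17,19,21,23,25,27,29,31): 0⊕0⊕1⊕0⊕1⊕1⊕0⊕1⊕0⊕1⊕0⊕0⊕1⊕0⊕0⊕0 = 0
s2 (pos 2,3,6,7,10,11,14,15,18,19,22,23,26,27,30,31): 0⊕0⊕1⊕0⊕1⊕1⊕1⊕1⊕1⊕1⊕1⊕0⊕0⊕0⊕0⊕0 = 0
s4 (pos 4,5,6,7,12,13,14,15,20,21,22,23,28,29,30,31): 1⊕1⊕1⊕0⊕1⊕0⊕1⊕1⊕1⊕0⊕1⊕0⊕0⊕0⊕0⊕0 = 0
s8 (pos 8,9,10,11,12,13,14,15,24,25,26,27,28,29,30,31): 1⊕1⊕1⊕1⊕1⊕0⊕1⊕1⊕1⊕1⊕0⊕0⊕0⊕0⊕0⊕0 = 1
s16 (pos 16,17,18,19,20,21,22,23,24,25,26,27,28,29,30,31): 1⊕0⊕1⊕1⊕1⊕0⊕1⊕0⊕1⊕1⊕0⊕0⊕0⊕0⊕0⊕0 = 1
Syndrome s16…s1 = 11000 → error at position 24.
Flip position 24: 0001110111110111011101011000000 → 0001110111110111011101001000000

0001110111110111011101001000000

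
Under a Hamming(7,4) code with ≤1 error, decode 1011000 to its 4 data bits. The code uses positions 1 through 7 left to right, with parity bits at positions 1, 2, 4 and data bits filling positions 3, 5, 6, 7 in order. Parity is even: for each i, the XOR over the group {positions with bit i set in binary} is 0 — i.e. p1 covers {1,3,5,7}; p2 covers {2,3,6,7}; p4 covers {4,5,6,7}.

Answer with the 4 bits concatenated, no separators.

1010

s1 (pos 1,3,5,7): 1⊕1⊕0⊕0 = 0
s2 (pos 2,3,6,7): 0⊕1⊕0⊕0 = 1
s4 (pos 4,5,6,7): 1⊕0⊕0⊕0 = 1
Syndrome s4…s1 = 110 → error at position 6.
Flip position 6: 1011000 → 1011010
Read data bits from positions 3,5,6,7: 1010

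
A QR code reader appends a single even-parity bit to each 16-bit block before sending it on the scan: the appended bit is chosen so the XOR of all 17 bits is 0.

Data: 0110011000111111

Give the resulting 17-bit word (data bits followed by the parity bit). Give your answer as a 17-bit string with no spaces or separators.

01100110001111110

XOR of the 16 data bits: 0⊕1⊕1⊕0⊕0⊕1⊕1⊕0⊕0⊕0⊕1⊕1⊕1⊕1⊕1⊕1 = 0
Parity bit = 0 (so all 17 bits XOR to 0).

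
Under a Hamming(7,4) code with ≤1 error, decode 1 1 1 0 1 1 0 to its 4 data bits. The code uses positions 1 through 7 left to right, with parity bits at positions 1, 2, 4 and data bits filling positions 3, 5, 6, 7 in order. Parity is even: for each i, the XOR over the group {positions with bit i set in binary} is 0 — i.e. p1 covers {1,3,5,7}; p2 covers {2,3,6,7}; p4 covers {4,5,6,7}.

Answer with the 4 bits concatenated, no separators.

0110

s1 (pos 1,3,5,7): 1⊕1⊕1⊕0 = 1
s2 (pos 2,3,6,7): 1⊕1⊕1⊕0 = 1
s4 (pos 4,5,6,7): 0⊕1⊕1⊕0 = 0
Syndrome s4…s1 = 011 → error at position 3.
Flip position 3: 1110110 → 1100110
Read data bits from positions 3,5,6,7: 0110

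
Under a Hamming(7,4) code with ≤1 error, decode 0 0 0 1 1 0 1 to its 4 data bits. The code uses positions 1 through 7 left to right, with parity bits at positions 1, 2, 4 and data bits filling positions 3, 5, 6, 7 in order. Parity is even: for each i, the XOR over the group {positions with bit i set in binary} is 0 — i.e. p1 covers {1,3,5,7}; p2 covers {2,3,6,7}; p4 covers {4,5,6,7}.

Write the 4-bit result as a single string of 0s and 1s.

0111

s1 (pos 1,3,5,7): 0⊕0⊕1⊕1 = 0
s2 (pos 2,3,6,7): 0⊕0⊕0⊕1 = 1
s4 (pos 4,5,6,7): 1⊕1⊕0⊕1 = 1
Syndrome s4…s1 = 110 → error at position 6.
Flip position 6: 0001101 → 0001111
Read data bits from positions 3,5,6,7: 0111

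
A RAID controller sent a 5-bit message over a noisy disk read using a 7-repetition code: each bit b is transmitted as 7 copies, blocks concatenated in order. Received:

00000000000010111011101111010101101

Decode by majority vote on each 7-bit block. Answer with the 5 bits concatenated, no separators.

Block 1 (0000000): 0 ones → 0
Block 2 (0000010): 1 one → 0
Block 3 (1110111): 6 ones → 1
Block 4 (0111101): 5 ones → 1
Block 5 (0101101): 4 ones → 1

00111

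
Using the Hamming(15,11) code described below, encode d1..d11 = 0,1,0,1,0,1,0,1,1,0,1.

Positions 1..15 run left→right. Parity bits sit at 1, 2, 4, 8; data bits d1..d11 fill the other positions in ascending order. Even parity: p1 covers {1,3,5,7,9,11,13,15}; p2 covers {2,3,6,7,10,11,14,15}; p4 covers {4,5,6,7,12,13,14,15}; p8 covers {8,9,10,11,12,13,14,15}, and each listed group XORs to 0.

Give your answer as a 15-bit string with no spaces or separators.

010110100101101

Place data at non-parity positions: p1 p2 0 p4 1 0 1 p8 0 1 0 1 1 0 1
p1 (pos 1,3,5,7,9,11,13,15): XOR of data positions = 0⊕1⊕1⊕0⊕0⊕1⊕1 = 0
p2 (pos 2,3,6,7,10,11,14,15): XOR of data positions = 0⊕0⊕1⊕1⊕0⊕0⊕1 = 1
p4 (pos 4,5,6,7,12,13,14,15): XOR of data positions = 1⊕0⊕1⊕1⊕1⊕0⊕1 = 1
p8 (pos 8,9,10,11,12,13,14,15): XOR of data positions = 0⊕1⊕0⊕1⊕1⊕0⊕1 = 0
Codeword: 010110100101101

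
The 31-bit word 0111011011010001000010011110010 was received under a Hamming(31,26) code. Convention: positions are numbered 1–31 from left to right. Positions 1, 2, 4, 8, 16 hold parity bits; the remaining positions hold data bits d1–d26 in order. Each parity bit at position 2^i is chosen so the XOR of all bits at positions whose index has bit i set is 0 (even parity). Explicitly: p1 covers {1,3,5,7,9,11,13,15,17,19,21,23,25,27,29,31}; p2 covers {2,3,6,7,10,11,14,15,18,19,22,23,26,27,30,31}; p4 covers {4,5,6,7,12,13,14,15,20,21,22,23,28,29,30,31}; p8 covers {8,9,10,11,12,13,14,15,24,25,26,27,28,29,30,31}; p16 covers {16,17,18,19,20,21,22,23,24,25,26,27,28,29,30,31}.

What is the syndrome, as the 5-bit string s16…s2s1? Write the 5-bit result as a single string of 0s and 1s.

s1 (pos 1,3,5,7,9,11,13,15,17,19,21,23,25,27,29,31): 0⊕1⊕0⊕1⊕1⊕0⊕0⊕0⊕0⊕0⊕1⊕0⊕1⊕1⊕0⊕0 = 0
s2 (pos 2,3,6,7,10,11,14,15,18,19,22,23,26,27,30,31): 1⊕1⊕1⊕1⊕1⊕0⊕0⊕0⊕0⊕0⊕0⊕0⊕1⊕1⊕1⊕0 = 0
s4 (pos 4,5,6,7,12,13,14,15,20,21,22,23,28,29,30,31): 1⊕0⊕1⊕1⊕1⊕0⊕0⊕0⊕0⊕1⊕0⊕0⊕0⊕0⊕1⊕0 = 0
s8 (pos 8,9,10,11,12,13,14,15,24,25,26,27,28,29,30,31): 0⊕1⊕1⊕0⊕1⊕0⊕0⊕0⊕1⊕1⊕1⊕1⊕0⊕0⊕1⊕0 = 0
s16 (pos 16,17,18,19,20,21,22,23,24,25,26,27,28,29,30,31): 1⊕0⊕0⊕0⊕0⊕1⊕0⊕0⊕1⊕1⊕1⊕1⊕0⊕0⊕1⊕0 = 1
Syndrome s16…s1 = 10000 → error at position 16.

10000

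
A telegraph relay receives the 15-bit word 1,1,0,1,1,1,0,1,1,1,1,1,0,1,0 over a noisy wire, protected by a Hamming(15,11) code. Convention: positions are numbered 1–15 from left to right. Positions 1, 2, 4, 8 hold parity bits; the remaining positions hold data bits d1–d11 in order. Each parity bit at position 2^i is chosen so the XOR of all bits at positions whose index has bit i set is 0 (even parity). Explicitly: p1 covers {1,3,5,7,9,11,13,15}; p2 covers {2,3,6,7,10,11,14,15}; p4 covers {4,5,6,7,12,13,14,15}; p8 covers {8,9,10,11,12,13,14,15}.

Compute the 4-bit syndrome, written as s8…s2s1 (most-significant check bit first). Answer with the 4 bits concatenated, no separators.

0110

s1 (pos 1,3,5,7,9,11,13,15): 1⊕0⊕1⊕0⊕1⊕1⊕0⊕0 = 0
s2 (pos 2,3,6,7,10,11,14,15): 1⊕0⊕1⊕0⊕1⊕1⊕1⊕0 = 1
s4 (pos 4,5,6,7,12,13,14,15): 1⊕1⊕1⊕0⊕1⊕0⊕1⊕0 = 1
s8 (pos 8,9,10,11,12,13,14,15): 1⊕1⊕1⊕1⊕1⊕0⊕1⊕0 = 0
Syndrome s8…s1 = 0110 → error at position 6.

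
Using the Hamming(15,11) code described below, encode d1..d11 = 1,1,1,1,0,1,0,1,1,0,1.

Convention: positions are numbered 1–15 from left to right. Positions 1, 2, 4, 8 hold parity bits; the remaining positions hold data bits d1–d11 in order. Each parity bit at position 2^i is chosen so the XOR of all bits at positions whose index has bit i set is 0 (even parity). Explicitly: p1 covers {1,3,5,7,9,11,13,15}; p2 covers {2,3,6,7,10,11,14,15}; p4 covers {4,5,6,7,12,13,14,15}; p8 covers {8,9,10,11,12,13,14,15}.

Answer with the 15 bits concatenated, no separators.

Place data at non-parity positions: p1 p2 1 p4 1 1 1 p8 0 1 0 1 1 0 1
p1 (pos 1,3,5,7,9,11,13,15): XOR of data positions = 1⊕1⊕1⊕0⊕0⊕1⊕1 = 1
p2 (pos 2,3,6,7,10,11,14,15): XOR of data positions = 1⊕1⊕1⊕1⊕0⊕0⊕1 = 1
p4 (pos 4,5,6,7,12,13,14,15): XOR of data positions = 1⊕1⊕1⊕1⊕1⊕0⊕1 = 0
p8 (pos 8,9,10,11,12,13,14,15): XOR of data positions = 0⊕1⊕0⊕1⊕1⊕0⊕1 = 0
Codeword: 111011100101101

111011100101101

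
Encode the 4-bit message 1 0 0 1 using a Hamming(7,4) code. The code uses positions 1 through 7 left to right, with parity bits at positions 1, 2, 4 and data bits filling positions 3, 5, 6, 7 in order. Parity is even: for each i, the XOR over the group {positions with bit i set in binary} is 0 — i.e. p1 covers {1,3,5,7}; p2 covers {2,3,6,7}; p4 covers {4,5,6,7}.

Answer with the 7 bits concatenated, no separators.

Place data at non-parity positions: p1 p2 1 p4 0 0 1
p1 (pos 1,3,5,7): XOR of data positions = 1⊕0⊕1 = 0
p2 (pos 2,3,6,7): XOR of data positions = 1⊕0⊕1 = 0
p4 (pos 4,5,6,7): XOR of data positions = 0⊕0⊕1 = 1
Codeword: 0011001

0011001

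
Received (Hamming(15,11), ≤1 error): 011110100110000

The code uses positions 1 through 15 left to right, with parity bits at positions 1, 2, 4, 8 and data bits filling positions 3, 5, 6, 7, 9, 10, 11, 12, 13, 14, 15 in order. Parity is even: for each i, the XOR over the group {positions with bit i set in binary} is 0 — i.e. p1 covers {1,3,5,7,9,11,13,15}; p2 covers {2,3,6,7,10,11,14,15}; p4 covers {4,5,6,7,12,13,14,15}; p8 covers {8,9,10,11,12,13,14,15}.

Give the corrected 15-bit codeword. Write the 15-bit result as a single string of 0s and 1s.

011111100110000

s1 (pos 1,3,5,7,9,11,13,15): 0⊕1⊕1⊕1⊕0⊕1⊕0⊕0 = 0
s2 (pos 2,3,6,7,10,11,14,15): 1⊕1⊕0⊕1⊕1⊕1⊕0⊕0 = 1
s4 (pos 4,5,6,7,12,13,14,15): 1⊕1⊕0⊕1⊕0⊕0⊕0⊕0 = 1
s8 (pos 8,9,10,11,12,13,14,15): 0⊕0⊕1⊕1⊕0⊕0⊕0⊕0 = 0
Syndrome s8…s1 = 0110 → error at position 6.
Flip position 6: 011110100110000 → 011111100110000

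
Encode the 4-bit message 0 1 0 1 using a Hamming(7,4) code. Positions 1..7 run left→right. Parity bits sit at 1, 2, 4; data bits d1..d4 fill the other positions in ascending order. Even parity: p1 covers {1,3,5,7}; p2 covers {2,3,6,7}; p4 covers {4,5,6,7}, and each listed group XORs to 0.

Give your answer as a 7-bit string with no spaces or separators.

0100101

Place data at non-parity positions: p1 p2 0 p4 1 0 1
p1 (pos 1,3,5,7): XOR of data positions = 0⊕1⊕1 = 0
p2 (pos 2,3,6,7): XOR of data positions = 0⊕0⊕1 = 1
p4 (pos 4,5,6,7): XOR of data positions = 1⊕0⊕1 = 0
Codeword: 0100101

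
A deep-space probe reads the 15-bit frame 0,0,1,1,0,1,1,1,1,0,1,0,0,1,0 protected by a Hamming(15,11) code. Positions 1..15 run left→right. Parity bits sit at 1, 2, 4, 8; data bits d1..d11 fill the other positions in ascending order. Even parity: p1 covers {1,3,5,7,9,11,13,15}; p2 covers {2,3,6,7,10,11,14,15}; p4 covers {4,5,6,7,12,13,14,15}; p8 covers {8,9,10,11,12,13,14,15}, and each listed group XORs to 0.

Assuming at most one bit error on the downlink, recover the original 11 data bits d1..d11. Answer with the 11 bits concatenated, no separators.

10111010010

s1 (pos 1,3,5,7,9,11,13,15): 0⊕1⊕0⊕1⊕1⊕1⊕0⊕0 = 0
s2 (pos 2,3,6,7,10,11,14,15): 0⊕1⊕1⊕1⊕0⊕1⊕1⊕0 = 1
s4 (pos 4,5,6,7,12,13,14,15): 1⊕0⊕1⊕1⊕0⊕0⊕1⊕0 = 0
s8 (pos 8,9,10,11,12,13,14,15): 1⊕1⊕0⊕1⊕0⊕0⊕1⊕0 = 0
Syndrome s8…s1 = 0010 → error at position 2.
Flip position 2: 001101111010010 → 011101111010010
Read data bits from positions 3,5,6,7,9,10,11,12,13,14,15: 10111010010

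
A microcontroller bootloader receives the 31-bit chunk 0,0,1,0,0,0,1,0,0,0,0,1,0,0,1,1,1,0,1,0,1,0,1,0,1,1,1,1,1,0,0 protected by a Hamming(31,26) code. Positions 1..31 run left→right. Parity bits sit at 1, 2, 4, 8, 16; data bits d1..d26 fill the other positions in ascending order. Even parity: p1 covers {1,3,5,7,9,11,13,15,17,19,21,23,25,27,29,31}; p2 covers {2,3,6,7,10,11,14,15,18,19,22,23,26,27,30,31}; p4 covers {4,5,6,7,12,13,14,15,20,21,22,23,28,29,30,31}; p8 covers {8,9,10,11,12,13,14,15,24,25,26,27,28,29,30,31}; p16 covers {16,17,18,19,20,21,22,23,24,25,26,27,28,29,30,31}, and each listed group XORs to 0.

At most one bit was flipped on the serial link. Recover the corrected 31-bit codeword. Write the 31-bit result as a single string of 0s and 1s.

0010001000010111101010101111100

s1 (pos 1,3,5,7,9,11,13,15,17,19,21,23,25,27,29,31): 0⊕1⊕0⊕1⊕0⊕0⊕0⊕1⊕1⊕1⊕1⊕1⊕1⊕1⊕1⊕0 = 0
s2 (pos 2,3,6,7,10,11,14,15,18,19,22,23,26,27,30,31): 0⊕1⊕0⊕1⊕0⊕0⊕0⊕1⊕0⊕1⊕0⊕1⊕1⊕1⊕0⊕0 = 1
s4 (pos 4,5,6,7,12,13,14,15,20,21,22,23,28,29,30,31): 0⊕0⊕0⊕1⊕1⊕0⊕0⊕1⊕0⊕1⊕0⊕1⊕1⊕1⊕0⊕0 = 1
s8 (pos 8,9,10,11,12,13,14,15,24,25,26,27,28,29,30,31): 0⊕0⊕0⊕0⊕1⊕0⊕0⊕1⊕0⊕1⊕1⊕1⊕1⊕1⊕0⊕0 = 1
s16 (pos 16,17,18,19,20,21,22,23,24,25,26,27,28,29,30,31): 1⊕1⊕0⊕1⊕0⊕1⊕0⊕1⊕0⊕1⊕1⊕1⊕1⊕1⊕0⊕0 = 0
Syndrome s16…s1 = 01110 → error at position 14.
Flip position 14: 0010001000010011101010101111100 → 0010001000010111101010101111100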